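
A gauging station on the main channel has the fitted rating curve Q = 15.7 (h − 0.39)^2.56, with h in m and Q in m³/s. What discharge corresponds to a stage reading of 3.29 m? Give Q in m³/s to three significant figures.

240 m³/s

Q = 15.7 × (3.29 − 0.39)^2.56 = 15.7 × 2.9^2.56 = 239.7 m³/s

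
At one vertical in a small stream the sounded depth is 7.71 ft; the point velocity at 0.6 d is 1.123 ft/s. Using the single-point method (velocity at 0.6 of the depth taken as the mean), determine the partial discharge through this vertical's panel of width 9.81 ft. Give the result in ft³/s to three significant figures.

v̄ = v₀.₆ = 1.123 ft/s
q = v̄ × d × w = 1.123 × 7.71 × 9.81 = 84.94 ft³/s

84.9 ft³/s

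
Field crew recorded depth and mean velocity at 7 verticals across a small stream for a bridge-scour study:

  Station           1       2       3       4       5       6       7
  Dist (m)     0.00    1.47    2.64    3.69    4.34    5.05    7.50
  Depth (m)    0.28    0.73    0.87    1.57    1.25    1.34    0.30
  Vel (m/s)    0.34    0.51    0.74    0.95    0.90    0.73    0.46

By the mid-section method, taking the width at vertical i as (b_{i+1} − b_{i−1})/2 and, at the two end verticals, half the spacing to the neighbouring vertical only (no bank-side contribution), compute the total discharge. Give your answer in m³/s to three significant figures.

w_1 = (1.47 − 0.00)/2 = 0.735 m; q_1 = 0.34 × 0.28 × 0.735 = 0.06997 m³/s
w_2 = (2.64 − 0.00)/2 = 1.32 m; q_2 = 0.51 × 0.73 × 1.32 = 0.4914 m³/s
w_3 = (3.69 − 1.47)/2 = 1.11 m; q_3 = 0.74 × 0.87 × 1.11 = 0.7146 m³/s
w_4 = (4.34 − 2.64)/2 = 0.85 m; q_4 = 0.95 × 1.57 × 0.85 = 1.268 m³/s
w_5 = (5.05 − 3.69)/2 = 0.68 m; q_5 = 0.90 × 1.25 × 0.68 = 0.7650 m³/s
w_6 = (7.50 − 4.34)/2 = 1.58 m; q_6 = 0.73 × 1.34 × 1.58 = 1.546 m³/s
w_7 = (7.50 − 5.05)/2 = 1.225 m; q_7 = 0.46 × 0.30 × 1.225 = 0.1691 m³/s
Q = Σ qᵢ = 5.023 m³/s

5.02 m³/s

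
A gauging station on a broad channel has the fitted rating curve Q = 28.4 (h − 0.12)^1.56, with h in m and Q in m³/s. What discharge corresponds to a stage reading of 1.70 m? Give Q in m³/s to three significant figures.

Q = 28.4 × (1.70 − 0.12)^1.56 = 28.4 × 1.58^1.56 = 57.97 m³/s

58.0 m³/s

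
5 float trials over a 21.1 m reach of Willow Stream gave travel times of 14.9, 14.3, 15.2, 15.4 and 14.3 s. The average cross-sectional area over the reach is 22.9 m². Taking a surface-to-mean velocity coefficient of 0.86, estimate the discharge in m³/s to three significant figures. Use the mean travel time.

t̄ = (14.9 + 14.3 + 15.2 + 15.4 + 14.3) / 5 = 14.82 s
v_surface = L / t̄ = 21.1 / 14.82 = 1.424 m/s
v_mean = 0.86 × 1.424 = 1.224 m/s
Q = A × v_mean = 22.9 × 1.224 = 28.04 m³/s

28.0 m³/s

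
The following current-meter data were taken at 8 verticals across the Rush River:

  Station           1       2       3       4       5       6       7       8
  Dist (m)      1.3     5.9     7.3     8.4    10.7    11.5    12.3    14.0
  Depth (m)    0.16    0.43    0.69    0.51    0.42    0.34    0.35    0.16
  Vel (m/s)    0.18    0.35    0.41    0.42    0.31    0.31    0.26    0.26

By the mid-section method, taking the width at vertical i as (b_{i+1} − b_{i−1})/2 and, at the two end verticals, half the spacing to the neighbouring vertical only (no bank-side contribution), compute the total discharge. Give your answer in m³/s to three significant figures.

w_1 = (5.9 − 1.3)/2 = 2.3 m; q_1 = 0.18 × 0.16 × 2.3 = 0.06624 m³/s
w_2 = (7.3 − 1.3)/2 = 3 m; q_2 = 0.35 × 0.43 × 3 = 0.4515 m³/s
w_3 = (8.4 − 5.9)/2 = 1.25 m; q_3 = 0.41 × 0.69 × 1.25 = 0.3536 m³/s
w_4 = (10.7 − 7.3)/2 = 1.7 m; q_4 = 0.42 × 0.51 × 1.7 = 0.3641 m³/s
w_5 = (11.5 − 8.4)/2 = 1.55 m; q_5 = 0.31 × 0.42 × 1.55 = 0.2018 m³/s
w_6 = (12.3 − 10.7)/2 = 0.8 m; q_6 = 0.31 × 0.34 × 0.8 = 0.08432 m³/s
w_7 = (14.0 − 11.5)/2 = 1.25 m; q_7 = 0.26 × 0.35 × 1.25 = 0.1138 m³/s
w_8 = (14.0 − 12.3)/2 = 0.85 m; q_8 = 0.26 × 0.16 × 0.85 = 0.03536 m³/s
Q = Σ qᵢ = 1.671 m³/s

1.67 m³/s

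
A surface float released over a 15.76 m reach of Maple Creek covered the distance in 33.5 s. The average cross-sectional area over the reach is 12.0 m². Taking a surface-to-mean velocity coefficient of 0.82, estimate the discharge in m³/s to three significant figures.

v_surface = L / t̄ = 15.76 / 33.5 = 0.4704 m/s
v_mean = 0.82 × 0.4704 = 0.3858 m/s
Q = A × v_mean = 12.0 × 0.3858 = 4.629 m³/s

4.63 m³/s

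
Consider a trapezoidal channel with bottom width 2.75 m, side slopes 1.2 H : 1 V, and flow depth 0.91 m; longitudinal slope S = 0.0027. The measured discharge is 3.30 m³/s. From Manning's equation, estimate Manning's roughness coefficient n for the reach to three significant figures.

0.0402

A = (b + z·y)·y = (2.75 + 1.2×0.91)×0.91 = 3.496 m²
P = b + 2y√(1+z²) = 2.75 + 2×0.91×√(1+1.2²) = 5.593 m
R = A/P = 3.496/5.593 = 0.6251 m
n = (1/Q)·A·R^(2/3)·S^(1/2) = (1/3.30) × 3.496 × 0.7311 × 0.05196 = 0.04025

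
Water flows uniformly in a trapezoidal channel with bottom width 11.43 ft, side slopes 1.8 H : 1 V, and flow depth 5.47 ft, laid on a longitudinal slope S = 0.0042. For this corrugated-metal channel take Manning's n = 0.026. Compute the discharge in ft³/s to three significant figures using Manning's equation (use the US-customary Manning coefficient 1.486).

A = (b + z·y)·y = (11.43 + 1.8×5.47)×5.47 = 116.4 ft²
P = b + 2y√(1+z²) = 11.43 + 2×5.47×√(1+1.8²) = 33.96 ft
R = A/P = 116.4/33.96 = 3.427 ft
Q = (1.486/n)·A·R^(2/3)·S^(1/2) = (1.486/0.026) × 116.4 × 3.427^(2/3) × 0.0042^(1/2) = 979.9 ft³/s

980 ft³/s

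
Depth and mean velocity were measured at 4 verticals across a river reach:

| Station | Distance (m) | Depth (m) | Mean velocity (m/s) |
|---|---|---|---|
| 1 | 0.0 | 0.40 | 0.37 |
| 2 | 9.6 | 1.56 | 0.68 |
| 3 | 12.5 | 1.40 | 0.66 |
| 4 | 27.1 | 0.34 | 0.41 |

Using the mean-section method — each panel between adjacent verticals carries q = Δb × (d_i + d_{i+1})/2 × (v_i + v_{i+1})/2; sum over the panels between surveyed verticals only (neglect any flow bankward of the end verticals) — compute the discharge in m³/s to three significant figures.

Panel 1-2: Δb = 9.6 m, d̄ = (0.40+1.56)/2 = 0.98, v̄ = (0.37+0.68)/2 = 0.525 → q = 9.6×0.98×0.525 = 4.939 m³/s
Panel 2-3: Δb = 2.9 m, d̄ = (1.56+1.40)/2 = 1.48, v̄ = (0.68+0.66)/2 = 0.67 → q = 2.9×1.48×0.67 = 2.876 m³/s
Panel 3-4: Δb = 14.6 m, d̄ = (1.40+0.34)/2 = 0.87, v̄ = (0.66+0.41)/2 = 0.535 → q = 14.6×0.87×0.535 = 6.796 m³/s
Q = Σ q = 14.61 m³/s

14.6 m³/s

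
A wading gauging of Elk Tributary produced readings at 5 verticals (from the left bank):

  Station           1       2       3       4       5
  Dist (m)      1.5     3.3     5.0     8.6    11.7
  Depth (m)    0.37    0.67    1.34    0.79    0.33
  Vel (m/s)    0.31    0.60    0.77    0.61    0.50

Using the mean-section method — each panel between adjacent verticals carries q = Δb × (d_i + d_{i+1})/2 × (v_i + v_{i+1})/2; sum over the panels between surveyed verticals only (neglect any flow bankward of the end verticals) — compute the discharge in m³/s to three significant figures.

5.21 m³/s

Panel 1-2: Δb = 1.8 m, d̄ = (0.37+0.67)/2 = 0.52, v̄ = (0.31+0.60)/2 = 0.455 → q = 1.8×0.52×0.455 = 0.4259 m³/s
Panel 2-3: Δb = 1.7 m, d̄ = (0.67+1.34)/2 = 1.005, v̄ = (0.60+0.77)/2 = 0.685 → q = 1.7×1.005×0.685 = 1.170 m³/s
Panel 3-4: Δb = 3.6 m, d̄ = (1.34+0.79)/2 = 1.065, v̄ = (0.77+0.61)/2 = 0.69 → q = 3.6×1.065×0.69 = 2.645 m³/s
Panel 4-5: Δb = 3.1 m, d̄ = (0.79+0.33)/2 = 0.56, v̄ = (0.61+0.50)/2 = 0.555 → q = 3.1×0.56×0.555 = 0.9635 m³/s
Q = Σ q = 5.205 m³/s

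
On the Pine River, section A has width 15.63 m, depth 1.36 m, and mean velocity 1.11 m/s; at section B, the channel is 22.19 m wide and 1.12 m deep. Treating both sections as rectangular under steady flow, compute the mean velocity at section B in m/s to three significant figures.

0.949 m/s

Q = A₁V₁ = (15.63×1.36) × 1.11 = 23.60 m³/s
A₂ = 22.19 × 1.12 = 24.85 m²
V₂ = Q/A₂ = 23.60/24.85 = 0.9494 m/s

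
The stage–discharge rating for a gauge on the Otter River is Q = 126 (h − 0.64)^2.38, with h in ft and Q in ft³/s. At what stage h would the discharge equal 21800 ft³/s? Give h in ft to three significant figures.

9.36 ft

h − h₀ = (Q/C)^(1/b) = (21800/126)^(1/2.38) = 8.717 ft
h = 0.64 + 8.717 = 9.357 ft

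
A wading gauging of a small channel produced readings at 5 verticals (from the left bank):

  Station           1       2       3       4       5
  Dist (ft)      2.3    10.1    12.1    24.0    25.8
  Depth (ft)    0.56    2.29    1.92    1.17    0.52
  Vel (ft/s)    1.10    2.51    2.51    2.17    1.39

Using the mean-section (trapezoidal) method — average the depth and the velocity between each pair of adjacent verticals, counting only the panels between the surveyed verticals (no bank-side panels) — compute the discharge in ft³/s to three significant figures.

Panel 1-2: Δb = 7.8 ft, d̄ = (0.56+2.29)/2 = 1.425, v̄ = (1.10+2.51)/2 = 1.805 → q = 7.8×1.425×1.805 = 20.06 ft³/s
Panel 2-3: Δb = 2 ft, d̄ = (2.29+1.92)/2 = 2.105, v̄ = (2.51+2.51)/2 = 2.51 → q = 2×2.105×2.51 = 10.57 ft³/s
Panel 3-4: Δb = 11.9 ft, d̄ = (1.92+1.17)/2 = 1.545, v̄ = (2.51+2.17)/2 = 2.34 → q = 11.9×1.545×2.34 = 43.02 ft³/s
Panel 4-5: Δb = 1.8 ft, d̄ = (1.17+0.52)/2 = 0.845, v̄ = (2.17+1.39)/2 = 1.78 → q = 1.8×0.845×1.78 = 2.707 ft³/s
Q = Σ q = 76.36 ft³/s

76.4 ft³/s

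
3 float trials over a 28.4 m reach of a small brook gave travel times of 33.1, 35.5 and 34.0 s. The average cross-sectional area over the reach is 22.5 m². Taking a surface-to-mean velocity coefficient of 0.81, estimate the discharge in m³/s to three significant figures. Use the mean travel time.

15.1 m³/s

t̄ = (33.1 + 35.5 + 34.0) / 3 = 34.2 s
v_surface = L / t̄ = 28.4 / 34.2 = 0.8304 m/s
v_mean = 0.81 × 0.8304 = 0.6726 m/s
Q = A × v_mean = 22.5 × 0.6726 = 15.13 m³/s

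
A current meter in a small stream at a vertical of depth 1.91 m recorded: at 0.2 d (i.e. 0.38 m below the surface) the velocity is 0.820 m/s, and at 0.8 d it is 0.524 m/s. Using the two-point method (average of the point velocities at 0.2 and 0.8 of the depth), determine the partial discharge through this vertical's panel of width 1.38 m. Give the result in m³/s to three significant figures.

1.77 m³/s

v̄ = (0.820 + 0.524) / 2 = 0.6720 m/s
q = v̄ × d × w = 0.6720 × 1.91 × 1.38 = 1.771 m³/s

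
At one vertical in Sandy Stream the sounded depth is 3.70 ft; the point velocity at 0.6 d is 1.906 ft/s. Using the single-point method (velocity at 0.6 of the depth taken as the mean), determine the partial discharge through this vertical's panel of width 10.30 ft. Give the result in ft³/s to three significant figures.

72.6 ft³/s

v̄ = v₀.₆ = 1.906 ft/s
q = v̄ × d × w = 1.906 × 3.70 × 10.30 = 72.64 ft³/s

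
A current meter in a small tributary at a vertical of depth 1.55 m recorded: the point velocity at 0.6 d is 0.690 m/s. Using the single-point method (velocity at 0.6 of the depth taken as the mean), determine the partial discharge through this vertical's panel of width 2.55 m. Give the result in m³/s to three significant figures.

v̄ = v₀.₆ = 0.690 m/s
q = v̄ × d × w = 0.6900 × 1.55 × 2.55 = 2.727 m³/s

2.73 m³/s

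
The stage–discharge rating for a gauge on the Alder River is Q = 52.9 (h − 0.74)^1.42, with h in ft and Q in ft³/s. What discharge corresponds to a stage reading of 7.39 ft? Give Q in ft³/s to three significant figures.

780 ft³/s

Q = 52.9 × (7.39 − 0.74)^1.42 = 52.9 × 6.65^1.42 = 779.6 ft³/s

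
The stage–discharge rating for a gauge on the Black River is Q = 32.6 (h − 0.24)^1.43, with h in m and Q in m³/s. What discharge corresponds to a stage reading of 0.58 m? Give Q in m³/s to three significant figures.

Q = 32.6 × (0.58 − 0.24)^1.43 = 32.6 × 0.34^1.43 = 6.970 m³/s

6.97 m³/s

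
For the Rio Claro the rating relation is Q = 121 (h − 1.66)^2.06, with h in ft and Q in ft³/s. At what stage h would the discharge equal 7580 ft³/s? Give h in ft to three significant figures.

9.11 ft

h − h₀ = (Q/C)^(1/b) = (7580/121)^(1/2.06) = 7.452 ft
h = 1.66 + 7.452 = 9.112 ft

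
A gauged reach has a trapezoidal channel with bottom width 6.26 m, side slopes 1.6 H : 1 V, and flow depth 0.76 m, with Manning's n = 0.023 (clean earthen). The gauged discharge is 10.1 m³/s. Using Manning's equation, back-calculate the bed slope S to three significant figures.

0.00315

A = (b + z·y)·y = (6.26 + 1.6×0.76)×0.76 = 5.682 m²
P = b + 2y√(1+z²) = 6.26 + 2×0.76×√(1+1.6²) = 9.128 m
R = A/P = 5.682/9.128 = 0.6225 m
S = (Q·n / (1·A·R^(2/3)))² = (10.1×0.023 / (1×5.682×0.7290))² = 0.003145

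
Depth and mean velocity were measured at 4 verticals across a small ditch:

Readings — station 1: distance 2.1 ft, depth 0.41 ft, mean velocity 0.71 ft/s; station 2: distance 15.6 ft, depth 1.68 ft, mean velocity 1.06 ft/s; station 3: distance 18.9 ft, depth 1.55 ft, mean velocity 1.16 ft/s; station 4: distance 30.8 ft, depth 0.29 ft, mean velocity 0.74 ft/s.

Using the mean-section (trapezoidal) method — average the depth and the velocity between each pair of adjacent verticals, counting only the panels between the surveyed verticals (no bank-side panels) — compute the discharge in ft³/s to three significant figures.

28.8 ft³/s

Panel 1-2: Δb = 13.5 ft, d̄ = (0.41+1.68)/2 = 1.045, v̄ = (0.71+1.06)/2 = 0.885 → q = 13.5×1.045×0.885 = 12.49 ft³/s
Panel 2-3: Δb = 3.3 ft, d̄ = (1.68+1.55)/2 = 1.615, v̄ = (1.06+1.16)/2 = 1.11 → q = 3.3×1.615×1.11 = 5.916 ft³/s
Panel 3-4: Δb = 11.9 ft, d̄ = (1.55+0.29)/2 = 0.92, v̄ = (1.16+0.74)/2 = 0.95 → q = 11.9×0.92×0.95 = 10.40 ft³/s
Q = Σ q = 28.80 ft³/s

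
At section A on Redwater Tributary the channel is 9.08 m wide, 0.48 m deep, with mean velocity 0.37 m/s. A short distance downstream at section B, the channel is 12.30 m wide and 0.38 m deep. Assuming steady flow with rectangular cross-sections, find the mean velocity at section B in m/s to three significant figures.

Q = A₁V₁ = (9.08×0.48) × 0.37 = 1.613 m³/s
A₂ = 12.30 × 0.38 = 4.674 m²
V₂ = Q/A₂ = 1.613/4.674 = 0.3450 m/s

0.345 m/s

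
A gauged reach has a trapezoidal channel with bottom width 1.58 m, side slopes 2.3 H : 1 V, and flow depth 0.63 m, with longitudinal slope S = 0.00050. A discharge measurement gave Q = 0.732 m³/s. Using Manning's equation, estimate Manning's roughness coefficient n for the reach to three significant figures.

0.0318

A = (b + z·y)·y = (1.58 + 2.3×0.63)×0.63 = 1.908 m²
P = b + 2y√(1+z²) = 1.58 + 2×0.63×√(1+2.3²) = 4.740 m
R = A/P = 1.908/4.740 = 0.4026 m
n = (1/Q)·A·R^(2/3)·S^(1/2) = (1/0.732) × 1.908 × 0.5452 × 0.02236 = 0.03178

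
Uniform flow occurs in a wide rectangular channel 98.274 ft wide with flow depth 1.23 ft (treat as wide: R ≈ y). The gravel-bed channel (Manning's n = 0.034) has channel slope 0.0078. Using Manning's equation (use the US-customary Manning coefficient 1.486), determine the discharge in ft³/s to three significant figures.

536 ft³/s

A = b·y = 98.274 × 1.23 = 120.9 ft²
Wide channel: R ≈ y = 1.23 ft
Q = (1.486/n)·A·R^(2/3)·S^(1/2) = (1.486/0.034) × 120.9 × 1.230^(2/3) × 0.0078^(1/2) = 535.6 ft³/s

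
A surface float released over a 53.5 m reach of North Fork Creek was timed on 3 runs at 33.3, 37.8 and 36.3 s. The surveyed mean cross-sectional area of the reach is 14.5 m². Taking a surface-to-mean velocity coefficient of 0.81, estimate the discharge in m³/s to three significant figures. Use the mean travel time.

t̄ = (33.3 + 37.8 + 36.3) / 3 = 35.8 s
v_surface = L / t̄ = 53.5 / 35.8 = 1.494 m/s
v_mean = 0.81 × 1.494 = 1.210 m/s
Q = A × v_mean = 14.5 × 1.210 = 17.55 m³/s

17.6 m³/s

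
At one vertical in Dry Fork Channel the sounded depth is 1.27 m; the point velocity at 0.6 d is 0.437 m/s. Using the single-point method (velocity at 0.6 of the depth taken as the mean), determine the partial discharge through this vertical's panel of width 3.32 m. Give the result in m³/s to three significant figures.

1.84 m³/s

v̄ = v₀.₆ = 0.437 m/s
q = v̄ × d × w = 0.4370 × 1.27 × 3.32 = 1.843 m³/s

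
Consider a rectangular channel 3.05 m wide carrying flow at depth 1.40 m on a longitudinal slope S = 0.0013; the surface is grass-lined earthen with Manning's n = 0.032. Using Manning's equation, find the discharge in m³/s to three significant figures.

3.90 m³/s

A = b·y = 3.05 × 1.40 = 4.270 m²
P = b + 2y = 3.05 + 2×1.40 = 5.850 m
R = A/P = 4.270/5.850 = 0.7299 m
Q = (1/n)·A·R^(2/3)·S^(1/2) = (1/0.032) × 4.270 × 0.7299^(2/3) × 0.0013^(1/2) = 3.900 m³/s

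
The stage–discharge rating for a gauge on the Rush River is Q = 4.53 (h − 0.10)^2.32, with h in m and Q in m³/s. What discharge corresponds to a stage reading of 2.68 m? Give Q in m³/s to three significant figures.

40.8 m³/s

Q = 4.53 × (2.68 − 0.10)^2.32 = 4.53 × 2.58^2.32 = 40.84 m³/s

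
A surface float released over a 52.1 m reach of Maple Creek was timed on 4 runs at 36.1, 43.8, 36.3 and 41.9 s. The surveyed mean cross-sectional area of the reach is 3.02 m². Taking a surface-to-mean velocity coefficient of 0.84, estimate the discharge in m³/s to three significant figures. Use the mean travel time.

3.34 m³/s

t̄ = (36.1 + 43.8 + 36.3 + 41.9) / 4 = 39.525 s
v_surface = L / t̄ = 52.1 / 39.525 = 1.318 m/s
v_mean = 0.84 × 1.318 = 1.107 m/s
Q = A × v_mean = 3.02 × 1.107 = 3.344 m³/s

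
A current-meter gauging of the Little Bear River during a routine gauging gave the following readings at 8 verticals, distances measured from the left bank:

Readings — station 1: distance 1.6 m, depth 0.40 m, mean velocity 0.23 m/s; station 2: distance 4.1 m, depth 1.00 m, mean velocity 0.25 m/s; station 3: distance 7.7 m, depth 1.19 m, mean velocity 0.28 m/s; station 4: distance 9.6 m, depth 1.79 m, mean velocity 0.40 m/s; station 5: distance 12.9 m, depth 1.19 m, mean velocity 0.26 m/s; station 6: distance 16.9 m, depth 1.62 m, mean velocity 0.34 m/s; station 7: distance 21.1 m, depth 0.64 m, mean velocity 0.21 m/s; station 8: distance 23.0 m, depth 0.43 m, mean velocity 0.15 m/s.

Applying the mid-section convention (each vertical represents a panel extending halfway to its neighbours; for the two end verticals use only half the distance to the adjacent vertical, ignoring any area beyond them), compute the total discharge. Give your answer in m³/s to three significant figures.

w_1 = (4.1 − 1.6)/2 = 1.25 m; q_1 = 0.23 × 0.40 × 1.25 = 0.1150 m³/s
w_2 = (7.7 − 1.6)/2 = 3.05 m; q_2 = 0.25 × 1.00 × 3.05 = 0.7625 m³/s
w_3 = (9.6 − 4.1)/2 = 2.75 m; q_3 = 0.28 × 1.19 × 2.75 = 0.9163 m³/s
w_4 = (12.9 − 7.7)/2 = 2.6 m; q_4 = 0.40 × 1.79 × 2.6 = 1.862 m³/s
w_5 = (16.9 − 9.6)/2 = 3.65 m; q_5 = 0.26 × 1.19 × 3.65 = 1.129 m³/s
w_6 = (21.1 − 12.9)/2 = 4.1 m; q_6 = 0.34 × 1.62 × 4.1 = 2.258 m³/s
w_7 = (23.0 − 16.9)/2 = 3.05 m; q_7 = 0.21 × 0.64 × 3.05 = 0.4099 m³/s
w_8 = (23.0 − 21.1)/2 = 0.95 m; q_8 = 0.15 × 0.43 × 0.95 = 0.06128 m³/s
Q = Σ qᵢ = 7.514 m³/s

7.51 m³/s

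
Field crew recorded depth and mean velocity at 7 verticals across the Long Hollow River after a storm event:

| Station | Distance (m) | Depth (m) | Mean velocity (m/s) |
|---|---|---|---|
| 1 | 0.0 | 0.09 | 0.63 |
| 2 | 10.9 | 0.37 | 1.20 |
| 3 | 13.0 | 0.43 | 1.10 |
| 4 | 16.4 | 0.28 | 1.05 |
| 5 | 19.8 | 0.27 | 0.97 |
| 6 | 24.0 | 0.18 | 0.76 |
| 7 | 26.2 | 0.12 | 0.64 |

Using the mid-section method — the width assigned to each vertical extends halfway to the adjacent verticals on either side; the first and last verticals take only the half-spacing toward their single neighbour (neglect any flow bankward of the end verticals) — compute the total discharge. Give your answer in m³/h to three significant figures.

w_1 = (10.9 − 0.0)/2 = 5.45 m; q_1 = 0.63 × 0.09 × 5.45 = 0.3090 m³/s
w_2 = (13.0 − 0.0)/2 = 6.5 m; q_2 = 1.20 × 0.37 × 6.5 = 2.886 m³/s
w_3 = (16.4 − 10.9)/2 = 2.75 m; q_3 = 1.10 × 0.43 × 2.75 = 1.301 m³/s
w_4 = (19.8 − 13.0)/2 = 3.4 m; q_4 = 1.05 × 0.28 × 3.4 = 0.9996 m³/s
w_5 = (24.0 − 16.4)/2 = 3.8 m; q_5 = 0.97 × 0.27 × 3.8 = 0.9952 m³/s
w_6 = (26.2 − 19.8)/2 = 3.2 m; q_6 = 0.76 × 0.18 × 3.2 = 0.4378 m³/s
w_7 = (26.2 − 24.0)/2 = 1.1 m; q_7 = 0.64 × 0.12 × 1.1 = 0.08448 m³/s
Q = Σ qᵢ = 7.013 m³/s
= 7.013 × 3600 = 25250 m³/h

25200 m³/h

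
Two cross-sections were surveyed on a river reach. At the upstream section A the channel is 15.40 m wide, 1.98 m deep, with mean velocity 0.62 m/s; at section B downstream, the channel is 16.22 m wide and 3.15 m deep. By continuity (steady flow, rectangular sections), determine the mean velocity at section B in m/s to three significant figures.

0.370 m/s

Q = A₁V₁ = (15.40×1.98) × 0.62 = 18.91 m³/s
A₂ = 16.22 × 3.15 = 51.09 m²
V₂ = Q/A₂ = 18.91/51.09 = 0.3700 m/s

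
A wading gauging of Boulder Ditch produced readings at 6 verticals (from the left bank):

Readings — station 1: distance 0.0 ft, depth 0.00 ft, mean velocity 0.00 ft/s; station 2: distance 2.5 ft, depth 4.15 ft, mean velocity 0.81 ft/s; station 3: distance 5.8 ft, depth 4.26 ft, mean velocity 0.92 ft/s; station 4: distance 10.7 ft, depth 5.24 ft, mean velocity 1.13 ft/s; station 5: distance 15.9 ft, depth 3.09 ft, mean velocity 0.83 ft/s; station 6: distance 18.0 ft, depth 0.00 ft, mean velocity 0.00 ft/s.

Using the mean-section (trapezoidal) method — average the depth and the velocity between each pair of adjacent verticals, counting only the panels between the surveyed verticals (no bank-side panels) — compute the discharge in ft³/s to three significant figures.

Panel 1-2: Δb = 2.5 ft, d̄ = (0.00+4.15)/2 = 2.075, v̄ = (0.00+0.81)/2 = 0.405 → q = 2.5×2.075×0.405 = 2.101 ft³/s
Panel 2-3: Δb = 3.3 ft, d̄ = (4.15+4.26)/2 = 4.205, v̄ = (0.81+0.92)/2 = 0.865 → q = 3.3×4.205×0.865 = 12.00 ft³/s
Panel 3-4: Δb = 4.9 ft, d̄ = (4.26+5.24)/2 = 4.75, v̄ = (0.92+1.13)/2 = 1.025 → q = 4.9×4.75×1.025 = 23.86 ft³/s
Panel 4-5: Δb = 5.2 ft, d̄ = (5.24+3.09)/2 = 4.165, v̄ = (1.13+0.83)/2 = 0.98 → q = 5.2×4.165×0.98 = 21.22 ft³/s
Panel 5-6: Δb = 2.1 ft, d̄ = (3.09+0.00)/2 = 1.545, v̄ = (0.83+0.00)/2 = 0.415 → q = 2.1×1.545×0.415 = 1.346 ft³/s
Q = Σ q = 60.53 ft³/s

60.5 ft³/s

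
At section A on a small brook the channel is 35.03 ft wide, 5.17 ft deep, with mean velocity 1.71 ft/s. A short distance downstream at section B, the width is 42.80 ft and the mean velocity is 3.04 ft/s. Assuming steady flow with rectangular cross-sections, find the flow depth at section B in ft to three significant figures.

Q = A₁V₁ = (35.03×5.17) × 1.71 = 309.7 ft³/s
d₂ = Q/(b₂ V₂) = 309.7/(42.80×3.04) = 2.380 ft

2.38 ft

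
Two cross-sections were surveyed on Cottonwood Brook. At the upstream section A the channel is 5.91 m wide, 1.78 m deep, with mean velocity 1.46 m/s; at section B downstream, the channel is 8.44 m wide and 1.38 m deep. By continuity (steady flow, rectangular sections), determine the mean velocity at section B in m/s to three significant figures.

Q = A₁V₁ = (5.91×1.78) × 1.46 = 15.36 m³/s
A₂ = 8.44 × 1.38 = 11.65 m²
V₂ = Q/A₂ = 15.36/11.65 = 1.319 m/s

1.32 m/s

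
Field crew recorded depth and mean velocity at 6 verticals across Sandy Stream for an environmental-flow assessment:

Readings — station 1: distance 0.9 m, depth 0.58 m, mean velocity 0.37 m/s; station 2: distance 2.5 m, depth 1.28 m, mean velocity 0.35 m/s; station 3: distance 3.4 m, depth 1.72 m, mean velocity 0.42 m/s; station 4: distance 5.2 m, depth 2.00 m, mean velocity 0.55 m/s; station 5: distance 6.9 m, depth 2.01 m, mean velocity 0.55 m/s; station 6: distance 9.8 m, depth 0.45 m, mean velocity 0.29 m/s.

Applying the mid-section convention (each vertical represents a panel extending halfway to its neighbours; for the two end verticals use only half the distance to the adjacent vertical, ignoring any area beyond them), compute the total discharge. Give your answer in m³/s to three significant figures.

w_1 = (2.5 − 0.9)/2 = 0.8 m; q_1 = 0.37 × 0.58 × 0.8 = 0.1717 m³/s
w_2 = (3.4 − 0.9)/2 = 1.25 m; q_2 = 0.35 × 1.28 × 1.25 = 0.5600 m³/s
w_3 = (5.2 − 2.5)/2 = 1.35 m; q_3 = 0.42 × 1.72 × 1.35 = 0.9752 m³/s
w_4 = (6.9 − 3.4)/2 = 1.75 m; q_4 = 0.55 × 2.00 × 1.75 = 1.925 m³/s
w_5 = (9.8 − 5.2)/2 = 2.3 m; q_5 = 0.55 × 2.01 × 2.3 = 2.543 m³/s
w_6 = (9.8 − 6.9)/2 = 1.45 m; q_6 = 0.29 × 0.45 × 1.45 = 0.1892 m³/s
Q = Σ qᵢ = 6.364 m³/s

6.36 m³/s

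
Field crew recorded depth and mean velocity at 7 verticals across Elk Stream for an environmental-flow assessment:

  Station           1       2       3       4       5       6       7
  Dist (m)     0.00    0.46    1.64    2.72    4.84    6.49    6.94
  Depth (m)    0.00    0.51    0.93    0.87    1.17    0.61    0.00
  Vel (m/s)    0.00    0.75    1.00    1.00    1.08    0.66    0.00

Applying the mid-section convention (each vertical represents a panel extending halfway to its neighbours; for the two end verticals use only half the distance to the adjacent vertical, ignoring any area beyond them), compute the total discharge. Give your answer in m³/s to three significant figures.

w_2 = (1.64 − 0.00)/2 = 0.82 m; q_2 = 0.75 × 0.51 × 0.82 = 0.3137 m³/s
w_3 = (2.72 − 0.46)/2 = 1.13 m; q_3 = 1.00 × 0.93 × 1.13 = 1.051 m³/s
w_4 = (4.84 − 1.64)/2 = 1.6 m; q_4 = 1.00 × 0.87 × 1.6 = 1.392 m³/s
w_5 = (6.49 − 2.72)/2 = 1.885 m; q_5 = 1.08 × 1.17 × 1.885 = 2.382 m³/s
w_6 = (6.94 − 4.84)/2 = 1.05 m; q_6 = 0.66 × 0.61 × 1.05 = 0.4227 m³/s
Stations 1, 7 contribute zero (depth or velocity is 0).
Q = Σ qᵢ = 5.561 m³/s

5.56 m³/s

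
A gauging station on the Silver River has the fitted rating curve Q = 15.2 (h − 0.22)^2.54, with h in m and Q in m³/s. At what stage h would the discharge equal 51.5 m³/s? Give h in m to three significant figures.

1.84 m

h − h₀ = (Q/C)^(1/b) = (51.5/15.2)^(1/2.54) = 1.617 m
h = 0.22 + 1.617 = 1.837 m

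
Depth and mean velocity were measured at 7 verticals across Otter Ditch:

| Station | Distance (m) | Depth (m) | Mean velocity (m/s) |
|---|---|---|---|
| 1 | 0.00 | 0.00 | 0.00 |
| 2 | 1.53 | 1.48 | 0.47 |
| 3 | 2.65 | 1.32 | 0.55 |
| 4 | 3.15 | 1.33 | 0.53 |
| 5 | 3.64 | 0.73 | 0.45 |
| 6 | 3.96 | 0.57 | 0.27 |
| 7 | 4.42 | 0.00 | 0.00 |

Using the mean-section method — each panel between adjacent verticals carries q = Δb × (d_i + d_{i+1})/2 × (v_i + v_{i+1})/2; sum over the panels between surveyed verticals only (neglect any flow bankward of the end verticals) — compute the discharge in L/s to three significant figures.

1760 L/s

Panel 1-2: Δb = 1.53 m, d̄ = (0.00+1.48)/2 = 0.74, v̄ = (0.00+0.47)/2 = 0.235 → q = 1.53×0.74×0.235 = 0.2661 m³/s
Panel 2-3: Δb = 1.12 m, d̄ = (1.48+1.32)/2 = 1.4, v̄ = (0.47+0.55)/2 = 0.51 → q = 1.12×1.4×0.51 = 0.7997 m³/s
Panel 3-4: Δb = 0.5 m, d̄ = (1.32+1.33)/2 = 1.325, v̄ = (0.55+0.53)/2 = 0.54 → q = 0.5×1.325×0.54 = 0.3578 m³/s
Panel 4-5: Δb = 0.49 m, d̄ = (1.33+0.73)/2 = 1.03, v̄ = (0.53+0.45)/2 = 0.49 → q = 0.49×1.03×0.49 = 0.2473 m³/s
Panel 5-6: Δb = 0.32 m, d̄ = (0.73+0.57)/2 = 0.65, v̄ = (0.45+0.27)/2 = 0.36 → q = 0.32×0.65×0.36 = 0.07488 m³/s
Panel 6-7: Δb = 0.46 m, d̄ = (0.57+0.00)/2 = 0.285, v̄ = (0.27+0.00)/2 = 0.135 → q = 0.46×0.285×0.135 = 0.01770 m³/s
Q = Σ q = 1.763 m³/s
= 1.763 × 1000 = 1763 L/s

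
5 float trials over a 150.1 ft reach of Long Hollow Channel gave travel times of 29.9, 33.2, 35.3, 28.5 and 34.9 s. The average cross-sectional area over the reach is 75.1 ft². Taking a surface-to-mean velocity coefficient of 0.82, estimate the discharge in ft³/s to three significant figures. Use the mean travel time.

t̄ = (29.9 + 33.2 + 35.3 + 28.5 + 34.9) / 5 = 32.36 s
v_surface = L / t̄ = 150.1 / 32.36 = 4.638 ft/s
v_mean = 0.82 × 4.638 = 3.804 ft/s
Q = A × v_mean = 75.1 × 3.804 = 285.6 ft³/s

286 ft³/s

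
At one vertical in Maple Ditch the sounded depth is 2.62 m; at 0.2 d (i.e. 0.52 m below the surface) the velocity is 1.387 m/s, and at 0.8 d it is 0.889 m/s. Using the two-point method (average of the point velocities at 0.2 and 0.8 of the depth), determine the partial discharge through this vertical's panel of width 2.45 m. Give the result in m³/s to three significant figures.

7.30 m³/s

v̄ = (1.387 + 0.889) / 2 = 1.138 m/s
q = v̄ × d × w = 1.138 × 2.62 × 2.45 = 7.305 m³/s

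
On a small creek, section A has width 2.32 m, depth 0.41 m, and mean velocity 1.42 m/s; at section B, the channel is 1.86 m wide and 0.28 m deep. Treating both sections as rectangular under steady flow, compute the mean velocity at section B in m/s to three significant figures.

Q = A₁V₁ = (2.32×0.41) × 1.42 = 1.351 m³/s
A₂ = 1.86 × 0.28 = 0.5208 m²
V₂ = Q/A₂ = 1.351/0.5208 = 2.594 m/s

2.59 m/s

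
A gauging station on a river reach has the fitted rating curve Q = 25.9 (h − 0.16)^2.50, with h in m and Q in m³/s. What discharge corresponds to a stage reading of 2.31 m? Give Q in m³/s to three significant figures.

176 m³/s

Q = 25.9 × (2.31 − 0.16)^2.50 = 25.9 × 2.15^2.50 = 175.5 m³/s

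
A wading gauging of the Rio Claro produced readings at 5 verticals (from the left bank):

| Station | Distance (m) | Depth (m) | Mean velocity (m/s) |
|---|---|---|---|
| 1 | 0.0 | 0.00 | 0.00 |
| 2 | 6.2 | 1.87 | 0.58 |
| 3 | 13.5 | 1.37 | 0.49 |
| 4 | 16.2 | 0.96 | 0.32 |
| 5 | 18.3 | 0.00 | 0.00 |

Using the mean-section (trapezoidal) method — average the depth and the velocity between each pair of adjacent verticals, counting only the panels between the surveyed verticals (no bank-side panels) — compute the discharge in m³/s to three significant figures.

9.44 m³/s

Panel 1-2: Δb = 6.2 m, d̄ = (0.00+1.87)/2 = 0.935, v̄ = (0.00+0.58)/2 = 0.29 → q = 6.2×0.935×0.29 = 1.681 m³/s
Panel 2-3: Δb = 7.3 m, d̄ = (1.87+1.37)/2 = 1.62, v̄ = (0.58+0.49)/2 = 0.535 → q = 7.3×1.62×0.535 = 6.327 m³/s
Panel 3-4: Δb = 2.7 m, d̄ = (1.37+0.96)/2 = 1.165, v̄ = (0.49+0.32)/2 = 0.405 → q = 2.7×1.165×0.405 = 1.274 m³/s
Panel 4-5: Δb = 2.1 m, d̄ = (0.96+0.00)/2 = 0.48, v̄ = (0.32+0.00)/2 = 0.16 → q = 2.1×0.48×0.16 = 0.1613 m³/s
Q = Σ q = 9.443 m³/s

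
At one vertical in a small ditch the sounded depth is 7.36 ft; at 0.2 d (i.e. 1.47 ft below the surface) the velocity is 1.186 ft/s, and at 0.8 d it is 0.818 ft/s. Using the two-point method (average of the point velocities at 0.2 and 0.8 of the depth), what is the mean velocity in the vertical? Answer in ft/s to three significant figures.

v̄ = (1.186 + 0.818) / 2 = 1.002 ft/s

1.00 ft/s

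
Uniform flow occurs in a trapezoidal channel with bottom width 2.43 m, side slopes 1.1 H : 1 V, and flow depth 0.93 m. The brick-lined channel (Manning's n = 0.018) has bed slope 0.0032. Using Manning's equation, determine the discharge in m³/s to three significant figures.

A = (b + z·y)·y = (2.43 + 1.1×0.93)×0.93 = 3.211 m²
P = b + 2y√(1+z²) = 2.43 + 2×0.93×√(1+1.1²) = 5.195 m
R = A/P = 3.211/5.195 = 0.6181 m
Q = (1/n)·A·R^(2/3)·S^(1/2) = (1/0.018) × 3.211 × 0.6181^(2/3) × 0.0032^(1/2) = 7.323 m³/s

7.32 m³/s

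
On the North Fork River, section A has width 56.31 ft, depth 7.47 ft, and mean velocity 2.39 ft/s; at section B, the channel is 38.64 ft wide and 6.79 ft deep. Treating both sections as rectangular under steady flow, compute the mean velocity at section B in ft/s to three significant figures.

Q = A₁V₁ = (56.31×7.47) × 2.39 = 1005 ft³/s
A₂ = 38.64 × 6.79 = 262.4 ft²
V₂ = Q/A₂ = 1005/262.4 = 3.832 ft/s

3.83 ft/s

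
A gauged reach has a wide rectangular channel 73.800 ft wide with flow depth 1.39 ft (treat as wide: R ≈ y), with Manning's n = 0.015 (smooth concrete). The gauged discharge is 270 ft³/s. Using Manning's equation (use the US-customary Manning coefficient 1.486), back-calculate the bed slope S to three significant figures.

A = b·y = 73.800 × 1.39 = 102.6 ft²
Wide channel: R ≈ y = 1.39 ft
S = (Q·n / (1.486·A·R^(2/3)))² = (270×0.015 / (1.486×102.6×1.245))² = 0.0004550

0.000455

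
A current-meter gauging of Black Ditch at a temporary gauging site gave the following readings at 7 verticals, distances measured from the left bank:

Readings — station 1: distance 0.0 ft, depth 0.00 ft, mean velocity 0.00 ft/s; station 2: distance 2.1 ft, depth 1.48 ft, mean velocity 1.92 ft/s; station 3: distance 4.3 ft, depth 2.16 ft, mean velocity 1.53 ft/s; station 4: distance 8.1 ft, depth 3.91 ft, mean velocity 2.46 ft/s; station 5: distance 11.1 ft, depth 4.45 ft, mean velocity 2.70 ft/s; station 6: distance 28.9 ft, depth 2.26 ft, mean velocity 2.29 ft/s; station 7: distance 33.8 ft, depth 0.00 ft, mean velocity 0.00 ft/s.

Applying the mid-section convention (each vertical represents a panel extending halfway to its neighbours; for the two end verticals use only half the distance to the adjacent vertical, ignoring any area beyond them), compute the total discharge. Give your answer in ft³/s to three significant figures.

w_2 = (4.3 − 0.0)/2 = 2.15 ft; q_2 = 1.92 × 1.48 × 2.15 = 6.109 ft³/s
w_3 = (8.1 − 2.1)/2 = 3 ft; q_3 = 1.53 × 2.16 × 3 = 9.914 ft³/s
w_4 = (11.1 − 4.3)/2 = 3.4 ft; q_4 = 2.46 × 3.91 × 3.4 = 32.70 ft³/s
w_5 = (28.9 − 8.1)/2 = 10.4 ft; q_5 = 2.70 × 4.45 × 10.4 = 125.0 ft³/s
w_6 = (33.8 − 11.1)/2 = 11.35 ft; q_6 = 2.29 × 2.26 × 11.35 = 58.74 ft³/s
Stations 1, 7 contribute zero (depth or velocity is 0).
Q = Σ qᵢ = 232.4 ft³/s

232 ft³/s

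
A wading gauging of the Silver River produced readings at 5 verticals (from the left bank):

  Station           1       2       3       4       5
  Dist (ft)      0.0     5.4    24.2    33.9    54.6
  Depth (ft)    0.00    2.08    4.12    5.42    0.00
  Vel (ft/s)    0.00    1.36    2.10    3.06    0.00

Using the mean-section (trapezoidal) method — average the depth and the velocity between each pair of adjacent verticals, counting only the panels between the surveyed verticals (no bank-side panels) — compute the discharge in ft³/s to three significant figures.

310 ft³/s

Panel 1-2: Δb = 5.4 ft, d̄ = (0.00+2.08)/2 = 1.04, v̄ = (0.00+1.36)/2 = 0.68 → q = 5.4×1.04×0.68 = 3.819 ft³/s
Panel 2-3: Δb = 18.8 ft, d̄ = (2.08+4.12)/2 = 3.1, v̄ = (1.36+2.10)/2 = 1.73 → q = 18.8×3.1×1.73 = 100.8 ft³/s
Panel 3-4: Δb = 9.7 ft, d̄ = (4.12+5.42)/2 = 4.77, v̄ = (2.10+3.06)/2 = 2.58 → q = 9.7×4.77×2.58 = 119.4 ft³/s
Panel 4-5: Δb = 20.7 ft, d̄ = (5.42+0.00)/2 = 2.71, v̄ = (3.06+0.00)/2 = 1.53 → q = 20.7×2.71×1.53 = 85.83 ft³/s
Q = Σ q = 309.8 ft³/s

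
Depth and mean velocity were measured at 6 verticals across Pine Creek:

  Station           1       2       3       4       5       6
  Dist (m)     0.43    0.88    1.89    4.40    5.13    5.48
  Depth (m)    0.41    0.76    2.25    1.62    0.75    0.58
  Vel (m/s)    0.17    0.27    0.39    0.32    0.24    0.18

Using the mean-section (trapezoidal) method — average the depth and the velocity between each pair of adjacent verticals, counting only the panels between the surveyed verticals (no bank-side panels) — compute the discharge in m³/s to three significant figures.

2.57 m³/s

Panel 1-2: Δb = 0.45 m, d̄ = (0.41+0.76)/2 = 0.585, v̄ = (0.17+0.27)/2 = 0.22 → q = 0.45×0.585×0.22 = 0.05792 m³/s
Panel 2-3: Δb = 1.01 m, d̄ = (0.76+2.25)/2 = 1.505, v̄ = (0.27+0.39)/2 = 0.33 → q = 1.01×1.505×0.33 = 0.5016 m³/s
Panel 3-4: Δb = 2.51 m, d̄ = (2.25+1.62)/2 = 1.935, v̄ = (0.39+0.32)/2 = 0.355 → q = 2.51×1.935×0.355 = 1.724 m³/s
Panel 4-5: Δb = 0.73 m, d̄ = (1.62+0.75)/2 = 1.185, v̄ = (0.32+0.24)/2 = 0.28 → q = 0.73×1.185×0.28 = 0.2422 m³/s
Panel 5-6: Δb = 0.35 m, d̄ = (0.75+0.58)/2 = 0.665, v̄ = (0.24+0.18)/2 = 0.21 → q = 0.35×0.665×0.21 = 0.04888 m³/s
Q = Σ q = 2.575 m³/s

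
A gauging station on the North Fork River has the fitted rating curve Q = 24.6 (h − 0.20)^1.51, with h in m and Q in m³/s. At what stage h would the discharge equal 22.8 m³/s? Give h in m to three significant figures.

1.15 m

h − h₀ = (Q/C)^(1/b) = (22.8/24.6)^(1/1.51) = 0.9509 m
h = 0.20 + 0.9509 = 1.151 m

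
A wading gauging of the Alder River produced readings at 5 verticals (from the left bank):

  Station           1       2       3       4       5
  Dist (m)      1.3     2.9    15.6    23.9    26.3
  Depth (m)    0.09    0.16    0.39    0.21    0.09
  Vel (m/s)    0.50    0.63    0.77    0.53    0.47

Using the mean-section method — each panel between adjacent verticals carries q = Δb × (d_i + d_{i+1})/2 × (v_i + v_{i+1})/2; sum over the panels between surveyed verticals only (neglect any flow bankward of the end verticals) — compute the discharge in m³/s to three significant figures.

4.36 m³/s

Panel 1-2: Δb = 1.6 m, d̄ = (0.09+0.16)/2 = 0.125, v̄ = (0.50+0.63)/2 = 0.565 → q = 1.6×0.125×0.565 = 0.1130 m³/s
Panel 2-3: Δb = 12.7 m, d̄ = (0.16+0.39)/2 = 0.275, v̄ = (0.63+0.77)/2 = 0.7 → q = 12.7×0.275×0.7 = 2.445 m³/s
Panel 3-4: Δb = 8.3 m, d̄ = (0.39+0.21)/2 = 0.3, v̄ = (0.77+0.53)/2 = 0.65 → q = 8.3×0.3×0.65 = 1.619 m³/s
Panel 4-5: Δb = 2.4 m, d̄ = (0.21+0.09)/2 = 0.15, v̄ = (0.53+0.47)/2 = 0.5 → q = 2.4×0.15×0.5 = 0.1800 m³/s
Q = Σ q = 4.356 m³/s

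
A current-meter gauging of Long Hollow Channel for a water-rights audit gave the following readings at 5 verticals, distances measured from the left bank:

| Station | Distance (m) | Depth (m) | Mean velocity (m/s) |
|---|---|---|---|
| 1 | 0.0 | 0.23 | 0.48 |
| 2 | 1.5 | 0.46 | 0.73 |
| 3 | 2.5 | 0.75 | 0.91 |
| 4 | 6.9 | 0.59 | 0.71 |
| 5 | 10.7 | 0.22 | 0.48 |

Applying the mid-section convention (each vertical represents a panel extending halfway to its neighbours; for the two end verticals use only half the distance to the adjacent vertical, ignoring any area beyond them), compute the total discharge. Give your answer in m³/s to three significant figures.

4.26 m³/s

w_1 = (1.5 − 0.0)/2 = 0.75 m; q_1 = 0.48 × 0.23 × 0.75 = 0.08280 m³/s
w_2 = (2.5 − 0.0)/2 = 1.25 m; q_2 = 0.73 × 0.46 × 1.25 = 0.4198 m³/s
w_3 = (6.9 − 1.5)/2 = 2.7 m; q_3 = 0.91 × 0.75 × 2.7 = 1.843 m³/s
w_4 = (10.7 − 2.5)/2 = 4.1 m; q_4 = 0.71 × 0.59 × 4.1 = 1.717 m³/s
w_5 = (10.7 − 6.9)/2 = 1.9 m; q_5 = 0.48 × 0.22 × 1.9 = 0.2006 m³/s
Q = Σ qᵢ = 4.263 m³/s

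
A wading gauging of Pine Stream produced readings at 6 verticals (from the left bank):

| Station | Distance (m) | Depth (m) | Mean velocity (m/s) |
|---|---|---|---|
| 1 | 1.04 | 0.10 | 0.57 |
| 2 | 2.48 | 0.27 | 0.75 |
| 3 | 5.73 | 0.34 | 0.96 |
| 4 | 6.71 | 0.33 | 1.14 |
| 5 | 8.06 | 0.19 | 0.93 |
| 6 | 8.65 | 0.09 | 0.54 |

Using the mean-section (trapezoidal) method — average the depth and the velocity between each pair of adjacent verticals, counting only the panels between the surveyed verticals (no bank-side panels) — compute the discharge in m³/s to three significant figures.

1.79 m³/s

Panel 1-2: Δb = 1.44 m, d̄ = (0.10+0.27)/2 = 0.185, v̄ = (0.57+0.75)/2 = 0.66 → q = 1.44×0.185×0.66 = 0.1758 m³/s
Panel 2-3: Δb = 3.25 m, d̄ = (0.27+0.34)/2 = 0.305, v̄ = (0.75+0.96)/2 = 0.855 → q = 3.25×0.305×0.855 = 0.8475 m³/s
Panel 3-4: Δb = 0.98 m, d̄ = (0.34+0.33)/2 = 0.335, v̄ = (0.96+1.14)/2 = 1.05 → q = 0.98×0.335×1.05 = 0.3447 m³/s
Panel 4-5: Δb = 1.35 m, d̄ = (0.33+0.19)/2 = 0.26, v̄ = (1.14+0.93)/2 = 1.035 → q = 1.35×0.26×1.035 = 0.3633 m³/s
Panel 5-6: Δb = 0.59 m, d̄ = (0.19+0.09)/2 = 0.14, v̄ = (0.93+0.54)/2 = 0.735 → q = 0.59×0.14×0.735 = 0.06071 m³/s
Q = Σ q = 1.792 m³/s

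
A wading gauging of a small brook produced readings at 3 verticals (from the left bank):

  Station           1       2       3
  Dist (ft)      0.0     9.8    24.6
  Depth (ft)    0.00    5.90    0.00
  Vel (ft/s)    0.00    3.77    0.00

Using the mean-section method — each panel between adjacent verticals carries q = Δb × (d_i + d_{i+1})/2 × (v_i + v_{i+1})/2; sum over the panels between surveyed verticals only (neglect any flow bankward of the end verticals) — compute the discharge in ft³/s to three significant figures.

Panel 1-2: Δb = 9.8 ft, d̄ = (0.00+5.90)/2 = 2.95, v̄ = (0.00+3.77)/2 = 1.885 → q = 9.8×2.95×1.885 = 54.50 ft³/s
Panel 2-3: Δb = 14.8 ft, d̄ = (5.90+0.00)/2 = 2.95, v̄ = (3.77+0.00)/2 = 1.885 → q = 14.8×2.95×1.885 = 82.30 ft³/s
Q = Σ q = 136.8 ft³/s

137 ft³/s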